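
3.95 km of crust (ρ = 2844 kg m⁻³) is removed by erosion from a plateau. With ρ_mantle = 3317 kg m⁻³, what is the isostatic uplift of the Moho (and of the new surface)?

Unloading: uplift u = e ρ_c/ρ_m = 3.95 km × 2844/3317 = 3.39 km.

3.39 km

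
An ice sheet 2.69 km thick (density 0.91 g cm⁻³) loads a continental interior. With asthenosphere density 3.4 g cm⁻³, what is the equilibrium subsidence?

Isostatic balance requires: the ice load ρ_ice t is balanced by mantle displaced below, ρ_m s.
s = t ρ_ice / ρ_m = 2.69 km × 0.91/3.4 = 0.72 km.

0.72 km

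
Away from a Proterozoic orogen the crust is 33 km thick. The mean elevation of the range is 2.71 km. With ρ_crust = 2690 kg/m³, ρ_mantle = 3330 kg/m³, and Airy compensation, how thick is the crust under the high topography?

Root depth r = h ρ_c / (ρ_m − ρ_c) = 2.71 km × 2690 / 640 = 11.39 km.
Total thickness = T + h + r = 33 km + 2.71 km + 11.39 km = 47.1 km.

47.1 km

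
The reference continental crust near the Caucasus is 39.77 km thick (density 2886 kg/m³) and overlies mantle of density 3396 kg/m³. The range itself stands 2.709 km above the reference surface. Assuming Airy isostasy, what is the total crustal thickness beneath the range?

57.8 km

Root depth r = h ρ_c / (ρ_m − ρ_c) = 2.709 km × 2886 / 510 = 15.33 km.
Total thickness = T + h + r = 39.77 km + 2.709 km + 15.33 km = 57.8 km.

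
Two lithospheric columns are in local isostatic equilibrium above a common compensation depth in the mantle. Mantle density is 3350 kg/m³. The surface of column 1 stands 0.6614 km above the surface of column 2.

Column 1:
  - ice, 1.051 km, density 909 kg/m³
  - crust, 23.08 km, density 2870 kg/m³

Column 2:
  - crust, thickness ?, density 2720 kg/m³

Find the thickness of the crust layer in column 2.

18.1 km

Take the compensation level at the base of the deeper column (depth z_c below the surface of column 1) and equate Σ ρ_i t_i down to z_c; mantle fills any gap and the z_c terms cancel.
Column 1: 1.051×909 + 23.08×2870 + (z_c − 24.131)×3350
Column 2: 0.6614×0 + x×2720 + (z_c − 0.6614 − 0 − x)×3350
The z_c×3350 term appears on both sides and cancels. Collect the known terms of each column as K = Σ(ρt)_known − 3350 × (depth of known layers): K_1 = 67194.959 − 3350×24.131 = −13643.891; K_2 = 0 − 3350×(0.6614 + 0) = −2215.69.
Balance: K_1 = K_2 − x×(3350 − 2720), so x = (K_2 − K_1)/(3350 − 2720) = 11428.2/630 = 18.1 km.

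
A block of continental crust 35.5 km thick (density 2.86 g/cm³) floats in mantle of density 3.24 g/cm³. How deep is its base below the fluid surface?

31.3 km

Draft d = t ρ_obj/ρ_fluid = 35.5 km × 2.86/3.24 = 31.3 km.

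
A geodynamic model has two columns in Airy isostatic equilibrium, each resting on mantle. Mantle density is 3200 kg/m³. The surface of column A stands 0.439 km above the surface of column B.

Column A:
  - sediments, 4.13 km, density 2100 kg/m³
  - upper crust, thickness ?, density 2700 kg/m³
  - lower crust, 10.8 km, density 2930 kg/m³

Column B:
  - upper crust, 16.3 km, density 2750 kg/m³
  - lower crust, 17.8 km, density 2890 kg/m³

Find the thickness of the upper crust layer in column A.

13.6 km

Take the compensation level at the base of the deeper column (depth z_c below the surface of column A) and equate Σ ρ_i t_i down to z_c; mantle fills any gap and the z_c terms cancel.
Column A: 4.13×2100 + x×2700 + 10.8×2930 + (z_c − 14.93 − x)×3200
Column B: 0.439×0 + 16.3×2750 + 17.8×2890 + (z_c − 0.439 − 34.1)×3200
The z_c×3200 term appears on both sides and cancels. Collect the known terms of each column as K = Σ(ρt)_known − 3200 × (depth of known layers): K_A = 40317 − 3200×14.93 = −7459; K_B = 96267 − 3200×(0.439 + 34.1) = −14257.8.
Balance: K_A − x×(3200 − 2700) = K_B, so x = (K_A − K_B)/(3200 − 2700) = 6798.8/500 = 13.6 km.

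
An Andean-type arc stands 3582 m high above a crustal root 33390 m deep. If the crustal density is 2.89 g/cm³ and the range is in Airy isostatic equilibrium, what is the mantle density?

Airy balance: ρ_c h = (ρ_m − ρ_c) r → ρ_m = ρ_c (1 + h/r).
ρ_m = 2.89 × (1 + 3582 m/33390 m) = 3.2 g/cm³.

3.2 g/cm³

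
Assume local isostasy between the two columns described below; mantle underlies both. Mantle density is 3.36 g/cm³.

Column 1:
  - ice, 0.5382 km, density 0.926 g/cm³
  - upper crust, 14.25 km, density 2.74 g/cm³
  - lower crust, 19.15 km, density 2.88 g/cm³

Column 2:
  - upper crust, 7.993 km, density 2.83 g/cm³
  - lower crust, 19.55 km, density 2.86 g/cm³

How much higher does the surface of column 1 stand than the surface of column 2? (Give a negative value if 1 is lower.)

For any compensation level in the mantle, the mantle terms cancel and isostasy reduces to e = (Σt_1 − Σt_2) − (Σ(ρt)_1 − Σ(ρt)_2) / ρ_m.
Σt_1 = 33.9382 km; Σt_2 = 27.543 km; Σ(ρt)_1 = 94.6953732; Σ(ρt)_2 = 78.53319 (in km·g/cm³).
e = (33.9382 − 27.543) − (94.6953732 − 78.53319) / 3.36 = 1.59 km.

1.59 km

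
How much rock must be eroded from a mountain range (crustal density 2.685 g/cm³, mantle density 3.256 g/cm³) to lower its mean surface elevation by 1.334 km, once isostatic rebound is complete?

7.61 km

Net drop Δ = e − u = e − e ρ_c/ρ_m = e (ρ_m − ρ_c)/ρ_m.
e = Δ ρ_m/(ρ_m − ρ_c) = 1.334 km × 3.256/0.571 = 7.61 km.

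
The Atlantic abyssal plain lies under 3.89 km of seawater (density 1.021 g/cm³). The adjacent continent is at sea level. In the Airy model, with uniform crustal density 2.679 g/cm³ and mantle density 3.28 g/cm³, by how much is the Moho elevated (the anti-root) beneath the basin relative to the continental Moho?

10.7 km

By Archimedes' principle applied to the lithosphere: replacing crust with seawater at the top is compensated by replacing crust with mantle at the base: d (ρ_c − ρ_w) = a (ρ_m − ρ_c).
a = d (ρ_c − ρ_w)/(ρ_m − ρ_c) = 3.89 km × 1.658/0.601 = 10.7 km.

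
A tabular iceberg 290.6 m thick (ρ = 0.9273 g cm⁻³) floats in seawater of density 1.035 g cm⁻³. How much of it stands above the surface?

30.2 m

Floating equilibrium: submerged depth d = t ρ_obj/ρ_fluid = 290.6 m × 0.9273/1.035 = 260.4 m.
Freeboard = t − d = 290.6 m − 260.4 m = 30.2 m.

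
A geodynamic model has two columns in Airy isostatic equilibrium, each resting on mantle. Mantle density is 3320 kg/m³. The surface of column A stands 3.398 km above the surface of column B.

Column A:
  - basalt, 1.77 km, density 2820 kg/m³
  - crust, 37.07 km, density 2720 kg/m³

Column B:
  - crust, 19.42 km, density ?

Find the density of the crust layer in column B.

Take the compensation level at the base of the deeper column (depth z_c below the surface of column A) and equate Σ ρ_i t_i down to z_c; mantle fills any gap and the z_c terms cancel.
Column A: 1.77×2820 + 37.07×2720 + (z_c − 38.84)×3320
Column B: 3.398×0 + 19.42×ρ + (z_c − 3.398 − 19.42)×3320
The z_c×3320 term appears on both sides and cancels. Collect the known terms of each column as K = Σ(ρt)_known − 3320 × (depth of known layers): K_A = 105821.8 − 3320×38.84 = −23127; K_B = 0 − 3320×(3.398 + 19.42) = −75755.76.
Balance: K_A = K_B + 19.42×ρ, so ρ = (K_A − K_B)/19.42 = 52628.8/19.42 = 2710 kg/m³.

2710 kg/m³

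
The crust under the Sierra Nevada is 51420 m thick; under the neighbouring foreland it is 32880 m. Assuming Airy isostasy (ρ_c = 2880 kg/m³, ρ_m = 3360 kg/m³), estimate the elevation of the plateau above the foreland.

2650 m

Excess crust Δ = 51420 m − 32880 m = 18540 m, split between elevation h and root r with h + r = Δ.
Airy balance ρ_c h = (ρ_m − ρ_c) r gives r = h ρ_c/(ρ_m − ρ_c), so h (1 + ρ_c/(ρ_m − ρ_c)) = Δ, i.e. h = Δ (ρ_m − ρ_c)/ρ_m.
h = 18540 m × 480/3360 = 2650 m.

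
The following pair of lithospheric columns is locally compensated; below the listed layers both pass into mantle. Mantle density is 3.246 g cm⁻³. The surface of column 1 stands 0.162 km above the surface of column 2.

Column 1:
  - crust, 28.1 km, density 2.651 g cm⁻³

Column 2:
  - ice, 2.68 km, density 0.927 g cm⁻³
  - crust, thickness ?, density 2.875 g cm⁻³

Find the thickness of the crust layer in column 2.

Take the compensation level at the base of the deeper column (depth z_c below the surface of column 1) and equate Σ ρ_i t_i down to z_c; mantle fills any gap and the z_c terms cancel.
Column 1: 28.1×2.651 + (z_c − 28.1)×3.246
Column 2: 0.162×0 + 2.68×0.927 + x×2.875 + (z_c − 0.162 − 2.68 − x)×3.246
The z_c×3.246 term appears on both sides and cancels. Collect the known terms of each column as K = Σ(ρt)_known − 3.246 × (depth of known layers): K_1 = 74.4931 − 3.246×28.1 = −16.7195; K_2 = 2.48436 − 3.246×(0.162 + 2.68) = −6.740772.
Balance: K_1 = K_2 − x×(3.246 − 2.875), so x = (K_2 − K_1)/(3.246 − 2.875) = 9.97873/0.371 = 26.9 km.

26.9 km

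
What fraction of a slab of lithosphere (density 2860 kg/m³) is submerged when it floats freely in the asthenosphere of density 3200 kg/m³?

Submerged fraction = ρ_obj/ρ_fluid = 2860/3200 = 89.4%.

89.4%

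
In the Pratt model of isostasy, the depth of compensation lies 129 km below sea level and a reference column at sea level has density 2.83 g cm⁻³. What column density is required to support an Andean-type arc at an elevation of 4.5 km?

2.73 g cm⁻³

Pratt balance: ρ_ref D = ρ (D + h).
ρ = ρ_ref D/(D + h) = 2.83 × 129 km/(129 km + 4.5 km) = 2.73 g cm⁻³.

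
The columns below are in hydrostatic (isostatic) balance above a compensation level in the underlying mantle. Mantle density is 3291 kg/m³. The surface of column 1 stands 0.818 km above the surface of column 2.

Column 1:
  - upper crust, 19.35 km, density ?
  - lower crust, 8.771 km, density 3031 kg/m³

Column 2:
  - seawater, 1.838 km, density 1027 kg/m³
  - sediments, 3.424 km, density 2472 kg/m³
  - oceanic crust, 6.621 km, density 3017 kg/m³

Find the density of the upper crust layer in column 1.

2820 kg/m³

Take the compensation level at the base of the deeper column (depth z_c below the surface of column 1) and equate Σ ρ_i t_i down to z_c; mantle fills any gap and the z_c terms cancel.
Column 1: 19.35×ρ + 8.771×3031 + (z_c − 28.121)×3291
Column 2: 0.818×0 + 1.838×1027 + 3.424×2472 + 6.621×3017 + (z_c − 0.818 − 11.883)×3291
The z_c×3291 term appears on both sides and cancels. Collect the known terms of each column as K = Σ(ρt)_known − 3291 × (depth of known layers): K_1 = 26584.901 − 3291×28.121 = −65961.31; K_2 = 30327.311 − 3291×(0.818 + 11.883) = −11471.68.
Balance: K_1 + 19.35×ρ = K_2, so ρ = (K_2 − K_1)/19.35 = 54489.6/19.35 = 2820 kg/m³.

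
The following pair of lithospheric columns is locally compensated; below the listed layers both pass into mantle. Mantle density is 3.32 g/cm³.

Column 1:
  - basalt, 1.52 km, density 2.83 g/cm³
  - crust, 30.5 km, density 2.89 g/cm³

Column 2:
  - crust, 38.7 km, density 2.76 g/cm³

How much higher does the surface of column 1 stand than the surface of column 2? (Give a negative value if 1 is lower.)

−2.35 km

For any compensation level in the mantle, the mantle terms cancel and isostasy reduces to e = (Σt_1 − Σt_2) − (Σ(ρt)_1 − Σ(ρt)_2) / ρ_m.
Σt_1 = 32.02 km; Σt_2 = 38.7 km; Σ(ρt)_1 = 92.4466; Σ(ρt)_2 = 106.812 (in km·g/cm³).
e = (32.02 − 38.7) − (92.4466 − 106.812) / 3.32 = −2.35 km.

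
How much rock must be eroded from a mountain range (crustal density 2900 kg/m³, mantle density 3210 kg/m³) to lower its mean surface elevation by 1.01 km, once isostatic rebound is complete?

10.5 km

Net drop Δ = e − u = e − e ρ_c/ρ_m = e (ρ_m − ρ_c)/ρ_m.
e = Δ ρ_m/(ρ_m − ρ_c) = 1.01 km × 3210/310 = 10.5 km.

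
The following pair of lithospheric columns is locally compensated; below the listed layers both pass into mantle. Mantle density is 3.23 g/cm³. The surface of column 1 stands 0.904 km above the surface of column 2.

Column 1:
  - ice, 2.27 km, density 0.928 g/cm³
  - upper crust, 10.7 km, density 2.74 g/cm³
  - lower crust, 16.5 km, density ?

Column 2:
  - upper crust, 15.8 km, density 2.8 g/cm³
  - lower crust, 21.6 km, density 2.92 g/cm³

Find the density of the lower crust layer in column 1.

Take the compensation level at the base of the deeper column (depth z_c below the surface of column 1) and equate Σ ρ_i t_i down to z_c; mantle fills any gap and the z_c terms cancel.
Column 1: 2.27×0.928 + 10.7×2.74 + 16.5×ρ + (z_c − 29.47)×3.23
Column 2: 0.904×0 + 15.8×2.8 + 21.6×2.92 + (z_c − 0.904 − 37.4)×3.23
The z_c×3.23 term appears on both sides and cancels. Collect the known terms of each column as K = Σ(ρt)_known − 3.23 × (depth of known layers): K_1 = 31.42456 − 3.23×29.47 = −63.76354; K_2 = 107.312 − 3.23×(0.904 + 37.4) = −16.40992.
Balance: K_1 + 16.5×ρ = K_2, so ρ = (K_2 − K_1)/16.5 = 47.3536/16.5 = 2.87 g/cm³.

2.87 g/cm³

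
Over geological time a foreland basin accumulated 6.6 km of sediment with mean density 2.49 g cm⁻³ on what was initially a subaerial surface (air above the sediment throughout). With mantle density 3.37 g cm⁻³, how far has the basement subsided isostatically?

4.88 km

Subaerial load: s = t ρ_sed / ρ_m = 6.6 km × 2.49/3.37 = 4.88 km.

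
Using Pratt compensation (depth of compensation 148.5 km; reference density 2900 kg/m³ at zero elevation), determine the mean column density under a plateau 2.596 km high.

2850 kg/m³

Pratt balance: ρ_ref D = ρ (D + h).
ρ = ρ_ref D/(D + h) = 2900 × 148.5 km/(148.5 km + 2.596 km) = 2850 kg/m³.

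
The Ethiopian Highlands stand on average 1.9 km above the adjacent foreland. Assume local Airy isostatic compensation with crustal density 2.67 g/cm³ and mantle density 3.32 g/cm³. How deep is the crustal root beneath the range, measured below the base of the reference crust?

By Archimedes' principle applied to the lithosphere: the weight of the topography is balanced by the buoyancy of the root, ρ_c h = (ρ_m − ρ_c) r.
r = h · ρ_c / (ρ_m − ρ_c) = 1.9 km × 2.67 / (3.32 − 2.67) = 7.8 km.

7.8 km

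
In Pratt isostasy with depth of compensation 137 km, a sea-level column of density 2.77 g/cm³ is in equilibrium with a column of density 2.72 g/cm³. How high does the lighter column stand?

2.52 km

ρ_ref D = ρ (D + h) → h = D (ρ_ref − ρ)/ρ.
h = 137 km × (2.77 − 2.72)/2.72 = 2.52 km.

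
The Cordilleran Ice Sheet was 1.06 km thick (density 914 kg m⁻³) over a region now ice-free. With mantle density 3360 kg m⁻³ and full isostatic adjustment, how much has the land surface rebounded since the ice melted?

Removing the load lets mantle flow back in; uplift u satisfies ρ_ice t = ρ_m u.
u = t ρ_ice/ρ_m = 1.06 km × 914/3360 = 0.288 km.

0.288 km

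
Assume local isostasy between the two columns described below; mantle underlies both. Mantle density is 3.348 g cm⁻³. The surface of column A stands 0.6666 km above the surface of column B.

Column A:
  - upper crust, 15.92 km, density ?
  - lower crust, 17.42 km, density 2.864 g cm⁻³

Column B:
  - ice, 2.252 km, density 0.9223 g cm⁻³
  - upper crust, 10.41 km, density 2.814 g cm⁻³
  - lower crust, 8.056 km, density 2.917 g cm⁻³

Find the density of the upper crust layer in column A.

Take the compensation level at the base of the deeper column (depth z_c below the surface of column A) and equate Σ ρ_i t_i down to z_c; mantle fills any gap and the z_c terms cancel.
Column A: 15.92×ρ + 17.42×2.864 + (z_c − 33.34)×3.348
Column B: 0.6666×0 + 2.252×0.9223 + 10.41×2.814 + 8.056×2.917 + (z_c − 0.6666 − 20.718)×3.348
The z_c×3.348 term appears on both sides and cancels. Collect the known terms of each column as K = Σ(ρt)_known − 3.348 × (depth of known layers): K_A = 49.89088 − 3.348×33.34 = −61.73144; K_B = 54.8701116 − 3.348×(0.6666 + 20.718) = −16.7255292.
Balance: K_A + 15.92×ρ = K_B, so ρ = (K_B − K_A)/15.92 = 45.0059/15.92 = 2.83 g cm⁻³.

2.83 g cm⁻³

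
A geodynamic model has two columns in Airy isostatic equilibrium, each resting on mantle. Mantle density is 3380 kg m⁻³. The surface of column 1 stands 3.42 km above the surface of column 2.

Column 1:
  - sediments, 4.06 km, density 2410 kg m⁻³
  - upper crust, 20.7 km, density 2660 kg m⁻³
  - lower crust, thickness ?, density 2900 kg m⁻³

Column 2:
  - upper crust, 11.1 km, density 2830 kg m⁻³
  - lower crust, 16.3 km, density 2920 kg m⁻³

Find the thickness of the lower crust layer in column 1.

Take the compensation level at the base of the deeper column (depth z_c below the surface of column 1) and equate Σ ρ_i t_i down to z_c; mantle fills any gap and the z_c terms cancel.
Column 1: 4.06×2410 + 20.7×2660 + x×2900 + (z_c − 24.76 − x)×3380
Column 2: 3.42×0 + 11.1×2830 + 16.3×2920 + (z_c − 3.42 − 27.4)×3380
The z_c×3380 term appears on both sides and cancels. Collect the known terms of each column as K = Σ(ρt)_known − 3380 × (depth of known layers): K_1 = 64846.6 − 3380×24.76 = −18842.2; K_2 = 79009 − 3380×(3.42 + 27.4) = −25162.6.
Balance: K_1 − x×(3380 − 2900) = K_2, so x = (K_1 − K_2)/(3380 − 2900) = 6320.4/480 = 13.2 km.

13.2 km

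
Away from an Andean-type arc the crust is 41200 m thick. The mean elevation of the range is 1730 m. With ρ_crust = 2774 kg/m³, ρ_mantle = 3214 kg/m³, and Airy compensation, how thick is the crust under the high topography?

53800 m

Root depth r = h ρ_c / (ρ_m − ρ_c) = 1730 m × 2774 / 440 = 10910 m.
Total thickness = T + h + r = 41200 m + 1730 m + 10910 m = 53800 m.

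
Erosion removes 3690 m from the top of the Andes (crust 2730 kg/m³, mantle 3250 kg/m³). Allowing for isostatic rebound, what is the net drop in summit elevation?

Rebound u = e ρ_c/ρ_m = 3690 m × 2730/3250 = 3100 m.
Net surface drop = e − u = 3690 m − 3100 m = e (ρ_m − ρ_c)/ρ_m = 590 m.

590 m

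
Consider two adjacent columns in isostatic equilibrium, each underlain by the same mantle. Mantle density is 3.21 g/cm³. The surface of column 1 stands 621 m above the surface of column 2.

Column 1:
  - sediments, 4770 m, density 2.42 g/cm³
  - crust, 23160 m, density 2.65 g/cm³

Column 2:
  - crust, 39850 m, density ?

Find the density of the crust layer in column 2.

Take the compensation level at the base of the deeper column (depth z_c below the surface of column 1) and equate Σ ρ_i t_i down to z_c; mantle fills any gap and the z_c terms cancel.
Column 1: 4770×2.42 + 23160×2.65 + (z_c − 27930)×3.21
Column 2: 621×0 + 39850×ρ + (z_c − 621 − 39850)×3.21
The z_c×3.21 term appears on both sides and cancels. Collect the known terms of each column as K = Σ(ρt)_known − 3.21 × (depth of known layers): K_1 = 72917.4 − 3.21×27930 = −16737.9; K_2 = 0 − 3.21×(621 + 39850) = −129911.91.
Balance: K_1 = K_2 + 39850×ρ, so ρ = (K_1 − K_2)/39850 = 113174/39850 = 2.84 g/cm³.

2.84 g/cm³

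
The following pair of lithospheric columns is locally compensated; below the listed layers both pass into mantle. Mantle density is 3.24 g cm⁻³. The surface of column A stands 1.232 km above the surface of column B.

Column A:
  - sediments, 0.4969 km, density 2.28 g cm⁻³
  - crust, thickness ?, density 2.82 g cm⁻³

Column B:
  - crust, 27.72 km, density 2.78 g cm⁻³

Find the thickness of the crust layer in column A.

Take the compensation level at the base of the deeper column (depth z_c below the surface of column A) and equate Σ ρ_i t_i down to z_c; mantle fills any gap and the z_c terms cancel.
Column A: 0.4969×2.28 + x×2.82 + (z_c − 0.4969 − x)×3.24
Column B: 1.232×0 + 27.72×2.78 + (z_c − 1.232 − 27.72)×3.24
The z_c×3.24 term appears on both sides and cancels. Collect the known terms of each column as K = Σ(ρt)_known − 3.24 × (depth of known layers): K_A = 1.132932 − 3.24×0.4969 = −0.477024; K_B = 77.0616 − 3.24×(1.232 + 27.72) = −16.74288.
Balance: K_A − x×(3.24 − 2.82) = K_B, so x = (K_A − K_B)/(3.24 − 2.82) = 16.2659/0.42 = 38.7 km.

38.7 km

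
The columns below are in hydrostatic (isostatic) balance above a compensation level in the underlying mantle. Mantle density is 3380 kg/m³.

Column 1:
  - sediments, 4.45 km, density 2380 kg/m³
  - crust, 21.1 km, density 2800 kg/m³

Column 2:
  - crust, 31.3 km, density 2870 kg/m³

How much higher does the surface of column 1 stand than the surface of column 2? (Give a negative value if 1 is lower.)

For any compensation level in the mantle, the mantle terms cancel and isostasy reduces to e = (Σt_1 − Σt_2) − (Σ(ρt)_1 − Σ(ρt)_2) / ρ_m.
Σt_1 = 25.55 km; Σt_2 = 31.3 km; Σ(ρt)_1 = 69671; Σ(ρt)_2 = 89831 (in km·kg/m³).
e = (25.55 − 31.3) − (69671 − 89831) / 3380 = 0.214 km.

0.214 km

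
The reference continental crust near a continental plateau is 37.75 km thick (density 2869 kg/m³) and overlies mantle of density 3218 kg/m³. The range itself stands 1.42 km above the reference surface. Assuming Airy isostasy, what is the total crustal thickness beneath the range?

50.8 km

Root depth r = h ρ_c / (ρ_m − ρ_c) = 1.42 km × 2869 / 349 = 11.67 km.
Total thickness = T + h + r = 37.75 km + 1.42 km + 11.67 km = 50.8 km.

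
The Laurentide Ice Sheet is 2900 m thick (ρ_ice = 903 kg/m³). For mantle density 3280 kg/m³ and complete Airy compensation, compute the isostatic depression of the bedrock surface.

By Archimedes' principle applied to the lithosphere: the ice load ρ_ice t is balanced by mantle displaced below, ρ_m s.
s = t ρ_ice / ρ_m = 2900 m × 903/3280 = 798 m.

798 m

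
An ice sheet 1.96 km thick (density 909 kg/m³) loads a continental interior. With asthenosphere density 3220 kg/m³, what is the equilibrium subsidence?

0.553 km

Balancing pressure at the compensation depth: the ice load ρ_ice t is balanced by mantle displaced below, ρ_m s.
s = t ρ_ice / ρ_m = 1.96 km × 909/3220 = 0.553 km.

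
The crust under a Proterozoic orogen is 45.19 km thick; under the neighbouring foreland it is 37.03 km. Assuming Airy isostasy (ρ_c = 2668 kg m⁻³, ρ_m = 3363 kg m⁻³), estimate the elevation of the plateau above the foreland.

Excess crust Δ = 45.19 km − 37.03 km = 8.16 km, split between elevation h and root r with h + r = Δ.
Airy balance ρ_c h = (ρ_m − ρ_c) r gives r = h ρ_c/(ρ_m − ρ_c), so h (1 + ρ_c/(ρ_m − ρ_c)) = Δ, i.e. h = Δ (ρ_m − ρ_c)/ρ_m.
h = 8.16 km × 695/3363 = 1.69 km.

1.69 km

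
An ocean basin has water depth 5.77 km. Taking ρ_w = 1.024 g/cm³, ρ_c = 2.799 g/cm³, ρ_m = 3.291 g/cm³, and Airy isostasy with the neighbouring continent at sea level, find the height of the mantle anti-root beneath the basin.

20.8 km

For local isostatic compensation: replacing crust with seawater at the top is compensated by replacing crust with mantle at the base: d (ρ_c − ρ_w) = a (ρ_m − ρ_c).
a = d (ρ_c − ρ_w)/(ρ_m − ρ_c) = 5.77 km × 1.775/0.492 = 20.8 km.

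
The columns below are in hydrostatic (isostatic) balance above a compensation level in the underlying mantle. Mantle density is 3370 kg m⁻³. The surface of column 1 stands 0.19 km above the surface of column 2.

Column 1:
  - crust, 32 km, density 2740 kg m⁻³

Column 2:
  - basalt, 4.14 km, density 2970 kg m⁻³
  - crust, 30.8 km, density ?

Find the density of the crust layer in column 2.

2790 kg m⁻³

Take the compensation level at the base of the deeper column (depth z_c below the surface of column 1) and equate Σ ρ_i t_i down to z_c; mantle fills any gap and the z_c terms cancel.
Column 1: 32×2740 + (z_c − 32)×3370
Column 2: 0.19×0 + 4.14×2970 + 30.8×ρ + (z_c − 0.19 − 34.94)×3370
The z_c×3370 term appears on both sides and cancels. Collect the known terms of each column as K = Σ(ρt)_known − 3370 × (depth of known layers): K_1 = 87680 − 3370×32 = −20160; K_2 = 12295.8 − 3370×(0.19 + 34.94) = −106092.3.
Balance: K_1 = K_2 + 30.8×ρ, so ρ = (K_1 − K_2)/30.8 = 85932.3/30.8 = 2790 kg m⁻³.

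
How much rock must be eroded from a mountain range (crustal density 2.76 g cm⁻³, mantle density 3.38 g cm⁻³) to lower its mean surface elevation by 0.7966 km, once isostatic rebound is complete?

Net drop Δ = e − u = e − e ρ_c/ρ_m = e (ρ_m − ρ_c)/ρ_m.
e = Δ ρ_m/(ρ_m − ρ_c) = 0.7966 km × 3.38/0.62 = 4.34 km.

4.34 km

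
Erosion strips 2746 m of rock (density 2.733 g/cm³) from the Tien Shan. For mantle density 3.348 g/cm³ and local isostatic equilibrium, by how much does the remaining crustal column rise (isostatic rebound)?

Unloading: uplift u = e ρ_c/ρ_m = 2746 m × 2.733/3.348 = 2240 m.

2240 m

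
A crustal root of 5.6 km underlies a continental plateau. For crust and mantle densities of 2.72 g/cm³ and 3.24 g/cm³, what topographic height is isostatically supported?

In Airy isostatic equilibrium: ρ_c h = (ρ_m − ρ_c) r.
h = r (ρ_m − ρ_c) / ρ_c = 5.6 km × (3.24 − 2.72) / 2.72 = 1.07 km.

1.07 km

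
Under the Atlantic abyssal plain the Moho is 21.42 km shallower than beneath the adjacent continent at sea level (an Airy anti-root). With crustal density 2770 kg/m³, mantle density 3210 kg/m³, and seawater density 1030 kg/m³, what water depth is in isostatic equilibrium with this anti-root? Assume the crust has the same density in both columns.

5.42 km

Replacing a thickness d of crust by seawater at the top must be balanced by replacing crust with mantle at the base: d (ρ_c − ρ_w) = a (ρ_m − ρ_c).
d = a (ρ_m − ρ_c)/(ρ_c − ρ_w) = 21.42 km × 440/1740 = 5.42 km.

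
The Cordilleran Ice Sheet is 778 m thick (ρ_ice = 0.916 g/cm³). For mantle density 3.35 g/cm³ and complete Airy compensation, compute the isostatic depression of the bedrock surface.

By Archimedes' principle applied to the lithosphere: the ice load ρ_ice t is balanced by mantle displaced below, ρ_m s.
s = t ρ_ice / ρ_m = 778 m × 0.916/3.35 = 213 m.

213 m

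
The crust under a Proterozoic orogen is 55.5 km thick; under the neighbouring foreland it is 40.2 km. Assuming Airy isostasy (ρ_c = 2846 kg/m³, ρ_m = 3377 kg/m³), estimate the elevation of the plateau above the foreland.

2.41 km

Excess crust Δ = 55.5 km − 40.2 km = 15.3 km, split between elevation h and root r with h + r = Δ.
Airy balance ρ_c h = (ρ_m − ρ_c) r gives r = h ρ_c/(ρ_m − ρ_c), so h (1 + ρ_c/(ρ_m − ρ_c)) = Δ, i.e. h = Δ (ρ_m − ρ_c)/ρ_m.
h = 15.3 km × 531/3377 = 2.41 km.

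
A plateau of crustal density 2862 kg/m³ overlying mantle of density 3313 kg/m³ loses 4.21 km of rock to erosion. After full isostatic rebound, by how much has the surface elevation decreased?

Rebound u = e ρ_c/ρ_m = 4.21 km × 2862/3313 = 3.637 km.
Net surface drop = e − u = 4.21 km − 3.637 km = e (ρ_m − ρ_c)/ρ_m = 0.573 km.

0.573 km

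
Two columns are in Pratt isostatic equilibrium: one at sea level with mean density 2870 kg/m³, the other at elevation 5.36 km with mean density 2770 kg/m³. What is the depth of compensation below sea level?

ρ_ref D = ρ (D + h) → D (ρ_ref − ρ) = ρ h.
D = ρ h/(ρ_ref − ρ) = 2770 × 5.36 km/(2870 − 2770) = 148 km.

148 km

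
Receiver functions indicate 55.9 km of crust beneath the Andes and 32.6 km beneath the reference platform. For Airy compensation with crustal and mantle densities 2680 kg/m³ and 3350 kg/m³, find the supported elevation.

4.66 km

Excess crust Δ = 55.9 km − 32.6 km = 23.3 km, split between elevation h and root r with h + r = Δ.
Airy balance ρ_c h = (ρ_m − ρ_c) r gives r = h ρ_c/(ρ_m − ρ_c), so h (1 + ρ_c/(ρ_m − ρ_c)) = Δ, i.e. h = Δ (ρ_m − ρ_c)/ρ_m.
h = 23.3 km × 670/3350 = 4.66 km.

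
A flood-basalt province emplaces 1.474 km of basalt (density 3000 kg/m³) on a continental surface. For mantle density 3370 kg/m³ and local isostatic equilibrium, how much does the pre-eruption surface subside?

Subaerial loading: s = t ρ_load / ρ_m.
s = 1.474 km × 3000/3370 = 1.31 km.

1.31 km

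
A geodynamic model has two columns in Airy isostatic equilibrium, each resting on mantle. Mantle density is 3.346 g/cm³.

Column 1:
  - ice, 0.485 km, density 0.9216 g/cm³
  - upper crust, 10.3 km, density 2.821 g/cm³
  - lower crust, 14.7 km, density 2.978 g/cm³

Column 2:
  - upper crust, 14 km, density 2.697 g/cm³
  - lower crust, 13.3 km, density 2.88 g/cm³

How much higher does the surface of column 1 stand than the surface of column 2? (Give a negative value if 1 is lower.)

−0.984 km

For any compensation level in the mantle, the mantle terms cancel and isostasy reduces to e = (Σt_1 − Σt_2) − (Σ(ρt)_1 − Σ(ρt)_2) / ρ_m.
Σt_1 = 25.485 km; Σt_2 = 27.3 km; Σ(ρt)_1 = 73.279876; Σ(ρt)_2 = 76.062 (in km·g/cm³).
e = (25.485 − 27.3) − (73.279876 − 76.062) / 3.346 = −0.984 km.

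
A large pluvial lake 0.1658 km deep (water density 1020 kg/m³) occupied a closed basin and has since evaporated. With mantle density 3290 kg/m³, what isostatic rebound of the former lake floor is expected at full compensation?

0.0514 km

u = d ρ_w/ρ_m = 0.1658 km × 1020/3290 = 0.0514 km.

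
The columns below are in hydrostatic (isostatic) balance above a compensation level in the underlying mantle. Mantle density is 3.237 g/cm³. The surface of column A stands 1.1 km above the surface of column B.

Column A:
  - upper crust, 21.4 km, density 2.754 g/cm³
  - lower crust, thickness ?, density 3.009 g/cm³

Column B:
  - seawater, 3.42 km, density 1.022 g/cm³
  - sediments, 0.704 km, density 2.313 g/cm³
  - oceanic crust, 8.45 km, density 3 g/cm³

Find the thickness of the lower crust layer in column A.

Take the compensation level at the base of the deeper column (depth z_c below the surface of column A) and equate Σ ρ_i t_i down to z_c; mantle fills any gap and the z_c terms cancel.
Column A: 21.4×2.754 + x×3.009 + (z_c − 21.4 − x)×3.237
Column B: 1.1×0 + 3.42×1.022 + 0.704×2.313 + 8.45×3 + (z_c − 1.1 − 12.574)×3.237
The z_c×3.237 term appears on both sides and cancels. Collect the known terms of each column as K = Σ(ρt)_known − 3.237 × (depth of known layers): K_A = 58.9356 − 3.237×21.4 = −10.3362; K_B = 30.473592 − 3.237×(1.1 + 12.574) = −13.789146.
Balance: K_A − x×(3.237 − 3.009) = K_B, so x = (K_A − K_B)/(3.237 − 3.009) = 3.45295/0.228 = 15.1 km.

15.1 km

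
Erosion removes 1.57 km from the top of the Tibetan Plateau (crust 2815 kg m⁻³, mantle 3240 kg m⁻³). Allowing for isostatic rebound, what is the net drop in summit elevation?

0.206 km

Rebound u = e ρ_c/ρ_m = 1.57 km × 2815/3240 = 1.364 km.
Net surface drop = e − u = 1.57 km − 1.364 km = e (ρ_m − ρ_c)/ρ_m = 0.206 km.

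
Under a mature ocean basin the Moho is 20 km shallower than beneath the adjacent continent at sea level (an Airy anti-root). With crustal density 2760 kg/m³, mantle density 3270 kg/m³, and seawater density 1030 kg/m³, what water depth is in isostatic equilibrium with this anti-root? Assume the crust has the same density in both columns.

Replacing a thickness d of crust by seawater at the top must be balanced by replacing crust with mantle at the base: d (ρ_c − ρ_w) = a (ρ_m − ρ_c).
d = a (ρ_m − ρ_c)/(ρ_c − ρ_w) = 20 km × 510/1730 = 5.9 km.

5.9 km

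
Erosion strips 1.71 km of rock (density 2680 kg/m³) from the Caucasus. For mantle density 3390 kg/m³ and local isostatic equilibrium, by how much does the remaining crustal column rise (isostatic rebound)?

Unloading: uplift u = e ρ_c/ρ_m = 1.71 km × 2680/3390 = 1.35 km.

1.35 km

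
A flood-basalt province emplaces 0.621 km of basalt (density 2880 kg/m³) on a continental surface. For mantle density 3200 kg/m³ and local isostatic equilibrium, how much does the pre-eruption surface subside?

0.559 km

Subaerial loading: s = t ρ_load / ρ_m.
s = 0.621 km × 2880/3200 = 0.559 km.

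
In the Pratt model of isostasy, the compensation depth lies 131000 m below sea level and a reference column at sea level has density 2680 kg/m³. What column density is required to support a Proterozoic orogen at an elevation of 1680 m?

Pratt balance: ρ_ref D = ρ (D + h).
ρ = ρ_ref D/(D + h) = 2680 × 131000 m/(131000 m + 1680 m) = 2650 kg/m³.

2650 kg/m³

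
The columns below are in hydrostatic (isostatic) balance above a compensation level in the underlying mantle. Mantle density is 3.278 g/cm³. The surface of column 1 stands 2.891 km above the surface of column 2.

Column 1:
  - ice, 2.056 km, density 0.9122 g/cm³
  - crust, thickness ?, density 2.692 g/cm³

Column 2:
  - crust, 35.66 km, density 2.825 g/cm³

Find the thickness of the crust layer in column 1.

Take the compensation level at the base of the deeper column (depth z_c below the surface of column 1) and equate Σ ρ_i t_i down to z_c; mantle fills any gap and the z_c terms cancel.
Column 1: 2.056×0.9122 + x×2.692 + (z_c − 2.056 − x)×3.278
Column 2: 2.891×0 + 35.66×2.825 + (z_c − 2.891 − 35.66)×3.278
The z_c×3.278 term appears on both sides and cancels. Collect the known terms of each column as K = Σ(ρt)_known − 3.278 × (depth of known layers): K_1 = 1.8754832 − 3.278×2.056 = −4.8640848; K_2 = 100.7395 − 3.278×(2.891 + 35.66) = −25.630678.
Balance: K_1 − x×(3.278 − 2.692) = K_2, so x = (K_1 − K_2)/(3.278 − 2.692) = 20.7666/0.586 = 35.4 km.

35.4 km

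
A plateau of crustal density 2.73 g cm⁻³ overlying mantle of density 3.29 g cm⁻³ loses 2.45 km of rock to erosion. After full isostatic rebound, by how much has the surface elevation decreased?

Rebound u = e ρ_c/ρ_m = 2.45 km × 2.73/3.29 = 2.033 km.
Net surface drop = e − u = 2.45 km − 2.033 km = e (ρ_m − ρ_c)/ρ_m = 0.417 km.

0.417 km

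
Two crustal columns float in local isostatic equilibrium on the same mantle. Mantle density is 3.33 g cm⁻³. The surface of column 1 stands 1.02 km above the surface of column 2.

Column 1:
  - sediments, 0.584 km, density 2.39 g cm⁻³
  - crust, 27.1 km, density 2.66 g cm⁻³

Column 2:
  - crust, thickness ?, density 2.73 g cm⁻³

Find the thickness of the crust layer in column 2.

Take the compensation level at the base of the deeper column (depth z_c below the surface of column 1) and equate Σ ρ_i t_i down to z_c; mantle fills any gap and the z_c terms cancel.
Column 1: 0.584×2.39 + 27.1×2.66 + (z_c − 27.684)×3.33
Column 2: 1.02×0 + x×2.73 + (z_c − 1.02 − 0 − x)×3.33
The z_c×3.33 term appears on both sides and cancels. Collect the known terms of each column as K = Σ(ρt)_known − 3.33 × (depth of known layers): K_1 = 73.48176 − 3.33×27.684 = −18.70596; K_2 = 0 − 3.33×(1.02 + 0) = −3.3966.
Balance: K_1 = K_2 − x×(3.33 − 2.73), so x = (K_2 − K_1)/(3.33 − 2.73) = 15.3094/0.6 = 25.5 km.

25.5 km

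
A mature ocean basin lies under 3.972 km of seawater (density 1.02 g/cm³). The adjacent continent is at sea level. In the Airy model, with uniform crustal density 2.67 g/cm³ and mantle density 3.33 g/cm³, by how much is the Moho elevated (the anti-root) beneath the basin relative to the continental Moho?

In Airy isostatic equilibrium: replacing crust with seawater at the top is compensated by replacing crust with mantle at the base: d (ρ_c − ρ_w) = a (ρ_m − ρ_c).
a = d (ρ_c − ρ_w)/(ρ_m − ρ_c) = 3.972 km × 1.65/0.66 = 9.93 km.

9.93 km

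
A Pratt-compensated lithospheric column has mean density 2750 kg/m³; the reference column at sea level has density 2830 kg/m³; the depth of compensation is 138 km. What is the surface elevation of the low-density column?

ρ_ref D = ρ (D + h) → h = D (ρ_ref − ρ)/ρ.
h = 138 km × (2830 − 2750)/2750 = 4.01 km.

4.01 km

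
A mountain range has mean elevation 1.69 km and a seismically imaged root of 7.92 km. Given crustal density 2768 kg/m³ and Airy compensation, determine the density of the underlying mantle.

Airy balance: ρ_c h = (ρ_m − ρ_c) r → ρ_m = ρ_c (1 + h/r).
ρ_m = 2768 × (1 + 1.69 km/7.92 km) = 3360 kg/m³.

3360 kg/m³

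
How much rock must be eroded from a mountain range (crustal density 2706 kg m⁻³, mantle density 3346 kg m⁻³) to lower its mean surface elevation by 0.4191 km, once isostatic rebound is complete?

2.19 km

Net drop Δ = e − u = e − e ρ_c/ρ_m = e (ρ_m − ρ_c)/ρ_m.
e = Δ ρ_m/(ρ_m − ρ_c) = 0.4191 km × 3346/640 = 2.19 km.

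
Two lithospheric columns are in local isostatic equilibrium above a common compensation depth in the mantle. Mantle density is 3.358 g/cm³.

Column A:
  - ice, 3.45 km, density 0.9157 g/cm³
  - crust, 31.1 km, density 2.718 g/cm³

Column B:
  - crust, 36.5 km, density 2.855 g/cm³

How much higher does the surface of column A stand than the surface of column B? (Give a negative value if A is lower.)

2.97 km

For any compensation level in the mantle, the mantle terms cancel and isostasy reduces to e = (Σt_A − Σt_B) − (Σ(ρt)_A − Σ(ρt)_B) / ρ_m.
Σt_A = 34.55 km; Σt_B = 36.5 km; Σ(ρt)_A = 87.688965; Σ(ρt)_B = 104.2075 (in km·g/cm³).
e = (34.55 − 36.5) − (87.688965 − 104.2075) / 3.358 = 2.97 km.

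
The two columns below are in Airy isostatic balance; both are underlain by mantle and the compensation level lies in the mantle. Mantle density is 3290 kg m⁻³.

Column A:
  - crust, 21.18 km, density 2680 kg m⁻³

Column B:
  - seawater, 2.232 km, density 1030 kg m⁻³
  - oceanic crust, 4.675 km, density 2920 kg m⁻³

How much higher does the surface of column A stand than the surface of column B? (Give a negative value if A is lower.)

1.87 km

For any compensation level in the mantle, the mantle terms cancel and isostasy reduces to e = (Σt_A − Σt_B) − (Σ(ρt)_A − Σ(ρt)_B) / ρ_m.
Σt_A = 21.18 km; Σt_B = 6.907 km; Σ(ρt)_A = 56762.4; Σ(ρt)_B = 15949.96 (in km·kg m⁻³).
e = (21.18 − 6.907) − (56762.4 − 15949.96) / 3290 = 1.87 km.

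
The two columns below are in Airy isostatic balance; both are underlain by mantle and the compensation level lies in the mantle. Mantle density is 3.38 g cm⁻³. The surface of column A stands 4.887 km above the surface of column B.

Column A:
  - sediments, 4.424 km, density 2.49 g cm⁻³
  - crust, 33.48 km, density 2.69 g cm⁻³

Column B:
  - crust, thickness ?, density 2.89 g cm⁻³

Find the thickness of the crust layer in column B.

21.5 km

Take the compensation level at the base of the deeper column (depth z_c below the surface of column A) and equate Σ ρ_i t_i down to z_c; mantle fills any gap and the z_c terms cancel.
Column A: 4.424×2.49 + 33.48×2.69 + (z_c − 37.904)×3.38
Column B: 4.887×0 + x×2.89 + (z_c − 4.887 − 0 − x)×3.38
The z_c×3.38 term appears on both sides and cancels. Collect the known terms of each column as K = Σ(ρt)_known − 3.38 × (depth of known layers): K_A = 101.07696 − 3.38×37.904 = −27.03856; K_B = 0 − 3.38×(4.887 + 0) = −16.51806.
Balance: K_A = K_B − x×(3.38 − 2.89), so x = (K_B − K_A)/(3.38 − 2.89) = 10.5205/0.49 = 21.5 km.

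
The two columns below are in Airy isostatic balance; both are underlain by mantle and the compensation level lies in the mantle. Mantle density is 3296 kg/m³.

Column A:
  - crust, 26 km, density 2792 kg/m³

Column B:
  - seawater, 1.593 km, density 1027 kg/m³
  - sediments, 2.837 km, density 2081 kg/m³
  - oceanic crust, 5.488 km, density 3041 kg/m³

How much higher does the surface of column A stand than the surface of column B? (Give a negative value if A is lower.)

For any compensation level in the mantle, the mantle terms cancel and isostasy reduces to e = (Σt_A − Σt_B) − (Σ(ρt)_A − Σ(ρt)_B) / ρ_m.
Σt_A = 26 km; Σt_B = 9.918 km; Σ(ρt)_A = 72592; Σ(ρt)_B = 24228.816 (in km·kg/m³).
e = (26 − 9.918) − (72592 − 24228.816) / 3296 = 1.41 km.

1.41 km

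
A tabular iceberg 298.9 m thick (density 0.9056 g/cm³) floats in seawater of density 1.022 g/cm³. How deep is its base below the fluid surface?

265 m

Draft d = t ρ_obj/ρ_fluid = 298.9 m × 0.9056/1.022 = 265 m.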